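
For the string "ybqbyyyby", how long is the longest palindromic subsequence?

One longest palindromic subsequence is ybyyyby (positions 1,2,5,6,7,8,9); it reads the same forward and backward, and the interval DP gives dp[1][9] = 7.

7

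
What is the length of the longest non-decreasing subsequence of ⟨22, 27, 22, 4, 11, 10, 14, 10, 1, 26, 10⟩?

4

Let dp[i] be the longest non-decreasing subsequence ending at position i. Then dp = [1, 2, 2, 1, 2, 2, 3, 3, 1, 4, 4].
The maximum is 4; one witness is 4, 11, 14, 26 at positions 4,5,7,10.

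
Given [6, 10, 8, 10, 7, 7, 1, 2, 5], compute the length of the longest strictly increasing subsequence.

3

One longest increasing subsequence is 6, 8, 10 (positions 1,3,4), of length 3; no longer one exists.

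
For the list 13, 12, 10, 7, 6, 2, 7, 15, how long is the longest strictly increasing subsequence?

3

Let dp[i] be the longest increasing subsequence ending at position i. Then dp = [1, 1, 1, 1, 1, 1, 2, 3].
The maximum is 3; one witness is 6, 7, 15 at positions 5,7,8.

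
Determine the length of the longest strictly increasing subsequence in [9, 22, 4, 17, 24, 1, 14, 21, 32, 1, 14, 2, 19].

4

Let dp[i] be the longest increasing subsequence ending at position i. Then dp = [1, 2, 1, 2, 3, 1, 2, 3, 4, 1, 2, 2, 3].
The maximum is 4; one witness is 9, 22, 24, 32 at positions 1,2,5,9.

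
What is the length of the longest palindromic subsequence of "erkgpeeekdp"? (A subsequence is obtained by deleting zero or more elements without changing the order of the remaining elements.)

5

One longest palindromic subsequence is peeep (positions 5,6,7,8,11); it reads the same forward and backward, and the interval DP gives dp[1][11] = 5.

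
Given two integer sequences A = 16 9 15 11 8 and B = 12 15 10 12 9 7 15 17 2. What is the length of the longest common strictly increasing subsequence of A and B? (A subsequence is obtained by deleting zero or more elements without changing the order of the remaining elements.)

2

For each value that appears in both, track the longest common increasing run ending there.
The best achievable length is 2; one witness is 9, 15 (A-positions 2,3, B-positions 5,7).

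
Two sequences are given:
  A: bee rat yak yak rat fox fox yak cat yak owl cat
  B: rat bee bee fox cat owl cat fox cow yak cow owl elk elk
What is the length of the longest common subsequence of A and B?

Backtracking the LCS table gives one alignment: bee (A1,B3) → fox (A6,B4) → fox (A7,B8) → yak (A8,B10) → owl (A11,B12).
So the longest common subsequence has length 5.

5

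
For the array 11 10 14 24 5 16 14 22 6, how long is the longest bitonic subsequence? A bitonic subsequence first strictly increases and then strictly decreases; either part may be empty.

Let inc[i] be the LIS ending at i and dec[i] the longest strictly decreasing subsequence starting at i. inc = [1, 1, 2, 3, 1, 3, 2, 4, 2], dec = [3, 2, 2, 4, 1, 3, 2, 2, 1].
max_i inc[i]+dec[i]−1 = 6, with one witness 11, 14, 24, 16, 14, 6.

6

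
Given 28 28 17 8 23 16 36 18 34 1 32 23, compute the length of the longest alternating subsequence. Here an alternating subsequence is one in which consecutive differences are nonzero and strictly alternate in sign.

10

A longest alternating subsequence is 28, 17, 23, 16, 36, 18, 34, 1, 32, 23 (positions 1,3,5,6,7,8,9,10,11,12); its 9 consecutive differences strictly alternate in sign, and length 10 is optimal.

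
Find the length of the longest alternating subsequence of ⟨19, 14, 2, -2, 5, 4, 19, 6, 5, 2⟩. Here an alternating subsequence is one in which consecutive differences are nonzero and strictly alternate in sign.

6

Track the best alternating length ending on an up-step vs a down-step at each position: up/down = 1/1, 1/2, 1/2, 1/2, 3/2, 3/4, 5/1, 5/6, 5/6, 3/6.
The maximum over both is 6; one such subsequence is 19, 2, 5, 4, 19, 6.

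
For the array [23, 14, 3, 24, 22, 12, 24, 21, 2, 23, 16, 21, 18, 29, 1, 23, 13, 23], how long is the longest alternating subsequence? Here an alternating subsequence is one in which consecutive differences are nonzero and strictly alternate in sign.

15

A longest alternating subsequence is 23, 14, 24, 22, 24, 21, 23, 16, 21, 18, 29, 1, 23, 13, 23 (positions 1,2,4,5,7,8,10,11,12,13,14,15,16,17,18); its 14 consecutive differences strictly alternate in sign, and length 15 is optimal.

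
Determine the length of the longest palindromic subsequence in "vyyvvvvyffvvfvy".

One longest palindromic subsequence is yvvvffvvvy (positions 2,4,6,7,9,10,11,12,14,15); it reads the same forward and backward, and the interval DP gives dp[1][15] = 10.

10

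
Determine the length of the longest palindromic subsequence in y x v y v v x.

5

Using dp[i][j] = 2 + dp[i+1][j−1] if the ends match, else max(dp[i+1][j], dp[i][j−1]):
dp[1][7] = 5. A witness is xvvvx at positions 2,3,5,6,7.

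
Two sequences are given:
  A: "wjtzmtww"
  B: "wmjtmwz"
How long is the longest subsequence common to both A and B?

Backtracking the LCS table gives one alignment: w (A1,B1) → j (A2,B3) → t (A3,B4) → m (A5,B5) → w (A7,B6).
So the longest common subsequence has length 5.

5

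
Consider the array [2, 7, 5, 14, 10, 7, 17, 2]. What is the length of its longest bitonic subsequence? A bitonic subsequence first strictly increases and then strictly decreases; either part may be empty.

6

One longest bitonic subsequence is 2, 7, 14, 10, 7, 2 (positions 1,2,4,5,6,8): it rises to 14 then falls. Length 6 is optimal.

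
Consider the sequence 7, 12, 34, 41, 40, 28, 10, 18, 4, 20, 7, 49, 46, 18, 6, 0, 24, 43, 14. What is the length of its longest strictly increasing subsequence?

6

Scanning left to right, the best length ending at each element is: 7→1, 12→2, 34→3, 41→4, 40→4, 28→3, 10→2, 18→3, 4→1, 20→4, 7→2, 49→5, 46→5, 18→3, 6→2, 0→1, 24→5, 43→6, 14→3.
So the longest increasing subsequence has length 6, e.g. 7, 12, 18, 20, 24, 43.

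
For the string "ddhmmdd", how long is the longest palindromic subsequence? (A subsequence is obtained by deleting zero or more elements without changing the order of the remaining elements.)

6

Using dp[i][j] = 2 + dp[i+1][j−1] if the ends match, else max(dp[i+1][j], dp[i][j−1]):
dp[1][7] = 6. A witness is ddmmdd at positions 1,2,4,5,6,7.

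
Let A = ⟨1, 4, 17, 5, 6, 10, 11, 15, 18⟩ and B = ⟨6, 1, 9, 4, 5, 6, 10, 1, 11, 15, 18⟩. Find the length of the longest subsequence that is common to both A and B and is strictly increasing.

8

A longest common strictly increasing subsequence is 1, 4, 5, 6, 10, 11, 15, 18 (length 8); it appears in order in both A and B, and no longer such subsequence exists.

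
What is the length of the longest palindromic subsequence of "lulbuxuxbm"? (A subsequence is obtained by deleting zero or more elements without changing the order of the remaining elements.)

5

One longest palindromic subsequence is bxuxb (positions 4,6,7,8,9); it reads the same forward and backward, and the interval DP gives dp[1][10] = 5.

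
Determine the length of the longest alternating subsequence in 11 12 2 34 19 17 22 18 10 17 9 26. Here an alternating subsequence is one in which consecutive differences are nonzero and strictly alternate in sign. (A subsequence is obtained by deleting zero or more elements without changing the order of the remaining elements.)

10

A longest alternating subsequence is 11, 12, 2, 34, 19, 22, 10, 17, 9, 26 (positions 1,2,3,4,5,7,9,10,11,12); its 9 consecutive differences strictly alternate in sign, and length 10 is optimal.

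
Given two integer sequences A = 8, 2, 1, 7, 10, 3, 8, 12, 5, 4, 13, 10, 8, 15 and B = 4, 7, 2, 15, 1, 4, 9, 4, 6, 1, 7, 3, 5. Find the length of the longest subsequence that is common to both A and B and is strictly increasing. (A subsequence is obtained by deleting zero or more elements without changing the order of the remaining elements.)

3

A longest common strictly increasing subsequence is 2, 3, 5 (length 3); it appears in order in both A and B, and no longer such subsequence exists.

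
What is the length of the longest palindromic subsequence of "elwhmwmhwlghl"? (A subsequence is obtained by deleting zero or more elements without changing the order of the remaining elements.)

One longest palindromic subsequence is lwhmwmhwl (positions 2,3,4,5,6,7,8,9,13); it reads the same forward and backward, and the interval DP gives dp[1][13] = 9.

9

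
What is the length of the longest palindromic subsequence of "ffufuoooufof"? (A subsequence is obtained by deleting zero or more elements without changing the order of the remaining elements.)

9

One longest palindromic subsequence is ffuooouff (positions 1,4,5,6,7,8,9,10,12); it reads the same forward and backward, and the interval DP gives dp[1][12] = 9.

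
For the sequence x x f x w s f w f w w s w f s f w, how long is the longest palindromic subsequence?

10

Using dp[i][j] = 2 + dp[i+1][j−1] if the ends match, else max(dp[i+1][j], dp[i][j−1]):
dp[1][17] = 10. A witness is wsfwwwwfsw at positions 5,6,7,8,10,11,13,14,15,17.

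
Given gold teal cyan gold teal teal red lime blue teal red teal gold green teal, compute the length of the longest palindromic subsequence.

One longest palindromic subsequence is teal gold teal red teal red teal gold teal (positions 2,4,5,7,10,11,12,13,15); it reads the same forward and backward, and the interval DP gives dp[1][15] = 9.

9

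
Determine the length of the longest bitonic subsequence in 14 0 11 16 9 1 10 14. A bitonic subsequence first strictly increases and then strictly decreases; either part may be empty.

5

One longest bitonic subsequence is 0, 11, 16, 9, 1 (positions 2,3,4,5,6): it rises to 16 then falls. Length 5 is optimal.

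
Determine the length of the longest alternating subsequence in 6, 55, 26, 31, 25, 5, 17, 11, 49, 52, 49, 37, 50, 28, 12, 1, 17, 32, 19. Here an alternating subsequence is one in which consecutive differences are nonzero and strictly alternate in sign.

Track the best alternating length ending on an up-step vs a down-step at each position: up/down = 1/1, 2/1, 2/3, 4/3, 2/5, 1/5, 6/5, 6/7, 8/3, 8/3, 8/9, 8/9, 10/9, 8/11, 8/11, 1/11, 12/11, 12/11, 12/13.
The maximum over both is 13; one such subsequence is 6, 55, 26, 31, 5, 17, 11, 52, 49, 50, 28, 32, 19.

13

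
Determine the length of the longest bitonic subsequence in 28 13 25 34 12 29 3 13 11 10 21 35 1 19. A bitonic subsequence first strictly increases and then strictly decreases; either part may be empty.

8

One longest bitonic subsequence is 13, 25, 34, 29, 13, 11, 10, 1 (positions 2,3,4,6,8,9,10,13): it rises to 34 then falls. Length 8 is optimal.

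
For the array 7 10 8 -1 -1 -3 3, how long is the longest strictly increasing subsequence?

2

Let dp[i] be the longest increasing subsequence ending at position i. Then dp = [1, 2, 2, 1, 1, 1, 2].
The maximum is 2; one witness is 7, 10 at positions 1,2.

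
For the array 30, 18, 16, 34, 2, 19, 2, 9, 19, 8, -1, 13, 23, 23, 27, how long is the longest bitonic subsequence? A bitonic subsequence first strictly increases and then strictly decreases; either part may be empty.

Let inc[i] be the LIS ending at i and dec[i] the longest strictly decreasing subsequence starting at i. inc = [1, 1, 1, 2, 1, 2, 1, 2, 3, 2, 1, 3, 4, 4, 5], dec = [6, 5, 4, 5, 2, 4, 2, 3, 3, 2, 1, 1, 1, 1, 1].
max_i inc[i]+dec[i]−1 = 6, with one witness 30, 18, 16, 9, 8, -1.

6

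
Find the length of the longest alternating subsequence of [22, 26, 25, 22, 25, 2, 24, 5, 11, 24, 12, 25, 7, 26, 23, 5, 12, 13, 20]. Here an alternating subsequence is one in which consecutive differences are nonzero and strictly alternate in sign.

Track the best alternating length ending on an up-step vs a down-step at each position: up/down = 1/1, 2/1, 2/3, 1/3, 4/3, 1/5, 6/5, 6/7, 8/7, 8/5, 8/9, 10/3, 8/11, 12/1, 12/13, 6/13, 14/13, 14/13, 14/13.
The maximum over both is 14; one such subsequence is 22, 26, 22, 25, 2, 24, 5, 24, 12, 25, 7, 26, 5, 12.

14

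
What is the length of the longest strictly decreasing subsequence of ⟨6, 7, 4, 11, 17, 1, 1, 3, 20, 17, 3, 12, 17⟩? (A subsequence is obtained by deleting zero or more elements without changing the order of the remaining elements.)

3

Let dp[i] be the longest decreasing subsequence ending at position i. Then dp = [1, 1, 2, 1, 1, 3, 3, 3, 1, 2, 3, 3, 2].
The maximum is 3; one witness is 6, 4, 1 at positions 1,3,6.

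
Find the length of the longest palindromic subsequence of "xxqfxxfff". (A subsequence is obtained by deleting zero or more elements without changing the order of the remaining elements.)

5

One longest palindromic subsequence is xxfxx (positions 1,2,4,5,6); it reads the same forward and backward, and the interval DP gives dp[1][9] = 5.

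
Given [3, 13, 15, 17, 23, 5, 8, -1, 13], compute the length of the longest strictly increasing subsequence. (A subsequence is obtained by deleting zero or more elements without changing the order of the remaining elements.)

5

One longest increasing subsequence is 3, 13, 15, 17, 23 (positions 1,2,3,4,5), of length 5; no longer one exists.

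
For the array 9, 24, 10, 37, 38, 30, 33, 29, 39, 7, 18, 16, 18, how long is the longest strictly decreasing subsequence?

5

One longest decreasing subsequence is 37, 30, 29, 18, 16 (positions 4,6,8,11,12), of length 5; no longer one exists.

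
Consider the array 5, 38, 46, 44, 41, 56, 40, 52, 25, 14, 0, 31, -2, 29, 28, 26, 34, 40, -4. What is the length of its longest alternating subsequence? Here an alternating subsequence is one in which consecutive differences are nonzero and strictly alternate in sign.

A longest alternating subsequence is 5, 46, 44, 56, 40, 52, 25, 31, -2, 29, 28, 34, -4 (positions 1,3,4,6,7,8,9,12,13,14,15,17,19); its 12 consecutive differences strictly alternate in sign, and length 13 is optimal.

13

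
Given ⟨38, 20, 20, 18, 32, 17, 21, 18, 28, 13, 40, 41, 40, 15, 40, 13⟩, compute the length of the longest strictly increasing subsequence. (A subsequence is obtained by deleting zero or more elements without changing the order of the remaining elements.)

5

Scanning left to right, the best length ending at each element is: 38→1, 20→1, 20→1, 18→1, 32→2, 17→1, 21→2, 18→2, 28→3, 13→1, 40→4, 41→5, 40→4, 15→2, 40→4, 13→1.
So the longest increasing subsequence has length 5, e.g. 20, 21, 28, 40, 41.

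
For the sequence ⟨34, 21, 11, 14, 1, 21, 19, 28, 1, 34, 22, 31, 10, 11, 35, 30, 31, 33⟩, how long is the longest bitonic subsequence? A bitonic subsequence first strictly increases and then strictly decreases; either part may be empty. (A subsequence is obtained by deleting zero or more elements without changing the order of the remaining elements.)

7

Let inc[i] be the LIS ending at i and dec[i] the longest strictly decreasing subsequence starting at i. inc = [1, 1, 1, 2, 1, 3, 3, 4, 1, 5, 4, 5, 2, 3, 6, 5, 6, 7], dec = [4, 3, 2, 2, 1, 3, 2, 3, 1, 3, 2, 2, 1, 1, 2, 1, 1, 1].
max_i inc[i]+dec[i]−1 = 7, with one witness 11, 14, 21, 28, 34, 31, 30.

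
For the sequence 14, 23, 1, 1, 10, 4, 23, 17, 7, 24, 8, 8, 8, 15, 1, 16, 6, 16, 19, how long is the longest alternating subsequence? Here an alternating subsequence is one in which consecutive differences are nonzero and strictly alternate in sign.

14

Track the best alternating length ending on an up-step vs a down-step at each position: up/down = 1/1, 2/1, 1/3, 1/3, 4/3, 4/5, 6/1, 6/7, 6/7, 8/1, 8/9, 8/9, 8/9, 10/9, 1/11, 12/9, 12/13, 14/9, 14/9.
The maximum over both is 14; one such subsequence is 14, 23, 1, 10, 4, 23, 17, 24, 8, 15, 1, 16, 6, 16.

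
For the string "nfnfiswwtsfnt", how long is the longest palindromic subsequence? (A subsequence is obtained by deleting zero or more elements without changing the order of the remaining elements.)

Using dp[i][j] = 2 + dp[i+1][j−1] if the ends match, else max(dp[i+1][j], dp[i][j−1]):
dp[1][13] = 8. A witness is nfswwsfn at positions 3,4,6,7,8,10,11,12.

8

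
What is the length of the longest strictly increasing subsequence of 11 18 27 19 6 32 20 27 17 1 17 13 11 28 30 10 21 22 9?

7

One longest increasing subsequence is 11, 18, 19, 20, 27, 28, 30 (positions 1,2,4,7,8,14,15), of length 7; no longer one exists.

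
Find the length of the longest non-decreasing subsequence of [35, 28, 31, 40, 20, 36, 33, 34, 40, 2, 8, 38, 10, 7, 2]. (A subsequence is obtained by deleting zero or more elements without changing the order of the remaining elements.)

One longest non-decreasing subsequence is 28, 31, 33, 34, 40 (positions 2,3,7,8,9), of length 5; no longer one exists.

5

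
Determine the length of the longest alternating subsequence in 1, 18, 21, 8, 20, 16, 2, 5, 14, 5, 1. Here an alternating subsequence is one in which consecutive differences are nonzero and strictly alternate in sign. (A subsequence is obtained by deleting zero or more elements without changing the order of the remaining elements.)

Track the best alternating length ending on an up-step vs a down-step at each position: up/down = 1/1, 2/1, 2/1, 2/3, 4/3, 4/5, 2/5, 6/5, 6/5, 6/7, 1/7.
The maximum over both is 7; one such subsequence is 1, 18, 8, 20, 2, 14, 5.

7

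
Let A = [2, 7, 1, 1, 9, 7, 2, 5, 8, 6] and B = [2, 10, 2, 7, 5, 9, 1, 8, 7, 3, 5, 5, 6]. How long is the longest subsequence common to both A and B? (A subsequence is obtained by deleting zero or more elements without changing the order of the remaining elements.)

6

A longest common subsequence is 2, 7, 1, 7, 5, 6 (length 6); the LCS DP confirms no longer common subsequence exists.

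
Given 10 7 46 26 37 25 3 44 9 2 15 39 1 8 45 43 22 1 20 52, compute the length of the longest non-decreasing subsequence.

Scanning left to right, the best length ending at each element is: 10→1, 7→1, 46→2, 26→2, 37→3, 25→2, 3→1, 44→4, 9→2, 2→1, 15→3, 39→4, 1→1, 8→2, 45→5, 43→5, 22→4, 1→2, 20→4, 52→6.
So the longest non-decreasing subsequence has length 6, e.g. 10, 26, 37, 44, 45, 52.

6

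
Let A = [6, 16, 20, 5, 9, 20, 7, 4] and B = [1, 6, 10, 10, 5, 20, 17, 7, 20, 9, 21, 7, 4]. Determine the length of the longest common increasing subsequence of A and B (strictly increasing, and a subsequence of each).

A longest common strictly increasing subsequence is 6, 20 (length 2); it appears in order in both A and B, and no longer such subsequence exists.

2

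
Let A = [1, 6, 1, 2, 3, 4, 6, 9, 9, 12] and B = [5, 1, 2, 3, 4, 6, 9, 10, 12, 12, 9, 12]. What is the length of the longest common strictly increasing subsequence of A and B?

A longest common strictly increasing subsequence is 1, 2, 3, 4, 6, 9, 12 (length 7); it appears in order in both A and B, and no longer such subsequence exists.

7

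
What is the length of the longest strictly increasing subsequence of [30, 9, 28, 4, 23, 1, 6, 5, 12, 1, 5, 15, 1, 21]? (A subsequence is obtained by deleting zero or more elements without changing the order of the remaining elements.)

Let dp[i] be the longest increasing subsequence ending at position i. Then dp = [1, 1, 2, 1, 2, 1, 2, 2, 3, 1, 2, 4, 1, 5].
The maximum is 5; one witness is 4, 6, 12, 15, 21 at positions 4,7,9,12,14.

5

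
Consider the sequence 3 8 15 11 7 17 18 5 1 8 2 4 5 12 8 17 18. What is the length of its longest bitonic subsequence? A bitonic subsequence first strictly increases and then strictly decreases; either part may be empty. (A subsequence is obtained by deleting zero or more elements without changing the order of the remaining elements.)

One longest bitonic subsequence is 3, 8, 15, 11, 7, 5, 4 (positions 1,2,3,4,5,8,12): it rises to 15 then falls. Length 7 is optimal.

7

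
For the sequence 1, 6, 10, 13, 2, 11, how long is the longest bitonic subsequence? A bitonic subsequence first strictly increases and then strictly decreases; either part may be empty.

Let inc[i] be the LIS ending at i and dec[i] the longest strictly decreasing subsequence starting at i. inc = [1, 2, 3, 4, 2, 4], dec = [1, 2, 2, 2, 1, 1].
max_i inc[i]+dec[i]−1 = 5, with one witness 1, 6, 10, 13, 11.

5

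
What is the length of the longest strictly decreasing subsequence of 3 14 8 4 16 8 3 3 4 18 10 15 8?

4

One longest decreasing subsequence is 14, 8, 4, 3 (positions 2,3,4,7), of length 4; no longer one exists.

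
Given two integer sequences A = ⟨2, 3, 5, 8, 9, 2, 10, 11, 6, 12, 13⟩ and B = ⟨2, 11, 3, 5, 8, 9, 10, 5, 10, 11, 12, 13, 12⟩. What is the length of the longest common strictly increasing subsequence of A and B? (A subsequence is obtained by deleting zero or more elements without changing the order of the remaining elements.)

A longest common strictly increasing subsequence is 2, 3, 5, 8, 9, 10, 11, 12, 13 (length 9); it appears in order in both A and B, and no longer such subsequence exists.

9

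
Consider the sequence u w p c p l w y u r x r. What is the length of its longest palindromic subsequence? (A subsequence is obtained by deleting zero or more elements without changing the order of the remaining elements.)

One longest palindromic subsequence is uwpcpwu (positions 1,2,3,4,5,7,9); it reads the same forward and backward, and the interval DP gives dp[1][12] = 7.

7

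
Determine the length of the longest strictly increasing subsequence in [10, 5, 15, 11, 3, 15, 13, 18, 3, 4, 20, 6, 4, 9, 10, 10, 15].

One longest increasing subsequence is 3, 4, 6, 9, 10, 15 (positions 5,10,12,14,15,17), of length 6; no longer one exists.

6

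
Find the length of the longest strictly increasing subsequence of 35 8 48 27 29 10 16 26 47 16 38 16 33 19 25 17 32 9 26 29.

Scanning left to right, the best length ending at each element is: 35→1, 8→1, 48→2, 27→2, 29→3, 10→2, 16→3, 26→4, 47→5, 16→3, 38→5, 16→3, 33→5, 19→4, 25→5, 17→4, 32→6, 9→2, 26→6, 29→7.
So the longest increasing subsequence has length 7, e.g. 8, 10, 16, 19, 25, 26, 29.

7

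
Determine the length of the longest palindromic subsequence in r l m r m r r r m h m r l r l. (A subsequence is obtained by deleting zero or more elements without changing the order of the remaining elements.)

Using dp[i][j] = 2 + dp[i+1][j−1] if the ends match, else max(dp[i+1][j], dp[i][j−1]):
dp[1][15] = 11. A witness is rlrmrrrmrlr at positions 1,2,4,5,6,7,8,11,12,13,14.

11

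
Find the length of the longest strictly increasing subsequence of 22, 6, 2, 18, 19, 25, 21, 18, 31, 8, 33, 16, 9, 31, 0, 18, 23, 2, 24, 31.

Scanning left to right, the best length ending at each element is: 22→1, 6→1, 2→1, 18→2, 19→3, 25→4, 21→4, 18→2, 31→5, 8→2, 33→6, 16→3, 9→3, 31→5, 0→1, 18→4, 23→5, 2→2, 24→6, 31→7.
So the longest increasing subsequence has length 7, e.g. 6, 18, 19, 21, 23, 24, 31.

7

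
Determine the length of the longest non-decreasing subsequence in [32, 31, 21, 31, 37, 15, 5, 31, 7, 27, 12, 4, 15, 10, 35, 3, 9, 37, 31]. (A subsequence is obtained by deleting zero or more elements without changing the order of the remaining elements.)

Let dp[i] be the longest non-decreasing subsequence ending at position i. Then dp = [1, 1, 1, 2, 3, 1, 1, 3, 2, 3, 3, 1, 4, 3, 5, 1, 3, 6, 5].
The maximum is 6; one witness is 5, 7, 12, 15, 35, 37 at positions 7,9,11,13,15,18.

6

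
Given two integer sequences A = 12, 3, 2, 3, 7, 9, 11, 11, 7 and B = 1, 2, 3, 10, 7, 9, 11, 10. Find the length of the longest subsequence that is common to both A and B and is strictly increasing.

A longest common strictly increasing subsequence is 2, 3, 7, 9, 11 (length 5); it appears in order in both A and B, and no longer such subsequence exists.

5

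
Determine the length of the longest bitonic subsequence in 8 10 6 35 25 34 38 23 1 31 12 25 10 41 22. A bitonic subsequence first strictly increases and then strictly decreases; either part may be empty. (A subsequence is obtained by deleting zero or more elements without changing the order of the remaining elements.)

Let inc[i] be the LIS ending at i and dec[i] the longest strictly decreasing subsequence starting at i. inc = [1, 2, 1, 3, 3, 4, 5, 3, 1, 4, 3, 4, 2, 6, 4], dec = [3, 3, 2, 5, 4, 4, 4, 3, 1, 3, 2, 2, 1, 2, 1].
max_i inc[i]+dec[i]−1 = 8, with one witness 8, 10, 25, 34, 38, 31, 25, 22.

8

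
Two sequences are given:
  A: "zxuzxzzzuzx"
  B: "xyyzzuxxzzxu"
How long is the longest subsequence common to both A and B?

6

A longest common subsequence is zxxzzu (length 6); the LCS DP confirms no longer common subsequence exists.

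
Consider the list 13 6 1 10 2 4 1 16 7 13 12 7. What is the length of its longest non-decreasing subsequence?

5

One longest non-decreasing subsequence is 1, 2, 4, 7, 13 (positions 3,5,6,9,10), of length 5; no longer one exists.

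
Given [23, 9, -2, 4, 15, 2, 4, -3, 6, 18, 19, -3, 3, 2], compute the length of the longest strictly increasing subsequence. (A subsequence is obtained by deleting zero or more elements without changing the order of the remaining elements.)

Scanning left to right, the best length ending at each element is: 23→1, 9→1, -2→1, 4→2, 15→3, 2→2, 4→3, -3→1, 6→4, 18→5, 19→6, -3→1, 3→3, 2→2.
So the longest increasing subsequence has length 6, e.g. -2, 2, 4, 6, 18, 19.

6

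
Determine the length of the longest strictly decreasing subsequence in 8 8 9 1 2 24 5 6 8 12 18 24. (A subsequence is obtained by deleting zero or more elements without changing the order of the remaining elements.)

Let dp[i] be the longest decreasing subsequence ending at position i. Then dp = [1, 1, 1, 2, 2, 1, 2, 2, 2, 2, 2, 1].
The maximum is 2; one witness is 8, 1 at positions 1,4.

2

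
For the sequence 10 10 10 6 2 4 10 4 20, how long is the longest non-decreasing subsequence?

5

Let dp[i] be the longest non-decreasing subsequence ending at position i. Then dp = [1, 2, 3, 1, 1, 2, 4, 3, 5].
The maximum is 5; one witness is 10, 10, 10, 10, 20 at positions 1,2,3,7,9.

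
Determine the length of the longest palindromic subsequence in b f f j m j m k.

One longest palindromic subsequence is mjm (positions 5,6,7); it reads the same forward and backward, and the interval DP gives dp[1][8] = 3.

3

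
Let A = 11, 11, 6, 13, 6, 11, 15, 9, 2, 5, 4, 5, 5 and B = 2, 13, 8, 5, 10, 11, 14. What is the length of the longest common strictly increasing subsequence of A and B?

2

For each value that appears in both, track the longest common increasing run ending there.
The best achievable length is 2; one witness is 2, 5 (A-positions 9,10, B-positions 1,4).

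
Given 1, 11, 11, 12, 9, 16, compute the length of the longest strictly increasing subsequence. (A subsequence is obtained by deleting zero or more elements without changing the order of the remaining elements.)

One longest increasing subsequence is 1, 11, 12, 16 (positions 1,2,4,6), of length 4; no longer one exists.

4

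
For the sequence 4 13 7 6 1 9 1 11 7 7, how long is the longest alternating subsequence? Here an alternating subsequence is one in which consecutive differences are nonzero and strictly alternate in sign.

7

Track the best alternating length ending on an up-step vs a down-step at each position: up/down = 1/1, 2/1, 2/3, 2/3, 1/3, 4/3, 1/5, 6/3, 6/7, 6/7.
The maximum over both is 7; one such subsequence is 4, 13, 7, 9, 1, 11, 7.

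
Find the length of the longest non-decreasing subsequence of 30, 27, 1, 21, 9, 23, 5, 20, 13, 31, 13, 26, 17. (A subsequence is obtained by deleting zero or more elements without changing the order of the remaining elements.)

5

One longest non-decreasing subsequence is 1, 9, 13, 13, 26 (positions 3,5,9,11,12), of length 5; no longer one exists.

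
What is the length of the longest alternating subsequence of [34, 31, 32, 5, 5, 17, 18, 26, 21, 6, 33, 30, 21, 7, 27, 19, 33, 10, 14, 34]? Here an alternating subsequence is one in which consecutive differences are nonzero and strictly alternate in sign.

A longest alternating subsequence is 34, 31, 32, 5, 26, 21, 33, 21, 27, 19, 33, 10, 14 (positions 1,2,3,4,8,9,11,13,15,16,17,18,19); its 12 consecutive differences strictly alternate in sign, and length 13 is optimal.

13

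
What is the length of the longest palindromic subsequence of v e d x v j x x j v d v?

10

One longest palindromic subsequence is vdvjxxjvdv (positions 1,3,5,6,7,8,9,10,11,12); it reads the same forward and backward, and the interval DP gives dp[1][12] = 10.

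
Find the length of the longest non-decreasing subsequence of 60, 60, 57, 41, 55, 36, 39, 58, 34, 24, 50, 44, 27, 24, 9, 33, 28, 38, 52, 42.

5

Let dp[i] be the longest non-decreasing subsequence ending at position i. Then dp = [1, 2, 1, 1, 2, 1, 2, 3, 1, 1, 3, 3, 2, 2, 1, 3, 3, 4, 5, 5].
The maximum is 5; one witness is 24, 27, 33, 38, 52 at positions 10,13,16,18,19.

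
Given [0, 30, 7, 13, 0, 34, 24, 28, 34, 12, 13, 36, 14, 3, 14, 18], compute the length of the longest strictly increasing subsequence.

Let dp[i] be the longest increasing subsequence ending at position i. Then dp = [1, 2, 2, 3, 1, 4, 4, 5, 6, 3, 4, 7, 5, 2, 5, 6].
The maximum is 7; one witness is 0, 7, 13, 24, 28, 34, 36 at positions 1,3,4,7,8,9,12.

7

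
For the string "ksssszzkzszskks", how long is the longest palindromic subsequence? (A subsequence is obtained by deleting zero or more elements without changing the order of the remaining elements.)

Using dp[i][j] = 2 + dp[i+1][j−1] if the ends match, else max(dp[i+1][j], dp[i][j−1]):
dp[1][15] = 9. A witness is sszzkzzss at positions 2,5,6,7,8,9,11,12,15.

9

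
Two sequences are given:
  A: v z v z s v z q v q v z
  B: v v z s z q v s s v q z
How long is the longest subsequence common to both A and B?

Backtracking the LCS table gives one alignment: v (A1,B1) → v (A3,B2) → z (A4,B3) → s (A5,B4) → z (A7,B5) → q (A8,B6) → v (A9,B10) → q (A10,B11) → z (A12,B12).
So the longest common subsequence has length 9.

9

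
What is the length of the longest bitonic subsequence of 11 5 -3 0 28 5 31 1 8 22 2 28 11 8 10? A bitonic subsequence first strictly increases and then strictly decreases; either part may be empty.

One longest bitonic subsequence is -3, 0, 5, 8, 22, 28, 11, 10 (positions 3,4,6,9,10,12,13,15): it rises to 28 then falls. Length 8 is optimal.

8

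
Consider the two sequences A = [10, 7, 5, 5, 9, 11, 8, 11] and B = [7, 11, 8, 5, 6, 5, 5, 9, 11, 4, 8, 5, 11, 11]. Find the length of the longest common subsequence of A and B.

7

A longest common subsequence is 7, 5, 5, 9, 11, 8, 11 (length 7); the LCS DP confirms no longer common subsequence exists.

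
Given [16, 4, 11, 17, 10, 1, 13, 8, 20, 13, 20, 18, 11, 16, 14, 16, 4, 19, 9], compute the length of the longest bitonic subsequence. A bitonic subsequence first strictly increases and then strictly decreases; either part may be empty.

8

One longest bitonic subsequence is 4, 11, 17, 20, 18, 16, 14, 9 (positions 2,3,4,9,12,14,15,19): it rises to 20 then falls. Length 8 is optimal.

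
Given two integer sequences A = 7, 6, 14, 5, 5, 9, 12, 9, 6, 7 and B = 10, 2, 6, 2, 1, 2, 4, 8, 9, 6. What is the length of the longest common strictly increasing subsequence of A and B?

For each value that appears in both, track the longest common increasing run ending there.
The best achievable length is 2; one witness is 6, 9 (A-positions 2,6, B-positions 3,9).

2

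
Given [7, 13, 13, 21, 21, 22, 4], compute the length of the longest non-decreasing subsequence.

6

Let dp[i] be the longest non-decreasing subsequence ending at position i. Then dp = [1, 2, 3, 4, 5, 6, 1].
The maximum is 6; one witness is 7, 13, 13, 21, 21, 22 at positions 1,2,3,4,5,6.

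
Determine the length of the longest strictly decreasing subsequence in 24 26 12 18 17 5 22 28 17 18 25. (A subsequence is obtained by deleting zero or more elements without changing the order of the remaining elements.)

Let dp[i] be the longest decreasing subsequence ending at position i. Then dp = [1, 1, 2, 2, 3, 4, 2, 1, 3, 3, 2].
The maximum is 4; one witness is 24, 18, 17, 5 at positions 1,4,5,6.

4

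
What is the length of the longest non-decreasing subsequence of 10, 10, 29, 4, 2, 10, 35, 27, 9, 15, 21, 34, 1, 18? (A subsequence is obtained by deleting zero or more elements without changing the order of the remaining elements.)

6

One longest non-decreasing subsequence is 10, 10, 10, 15, 21, 34 (positions 1,2,6,10,11,12), of length 6; no longer one exists.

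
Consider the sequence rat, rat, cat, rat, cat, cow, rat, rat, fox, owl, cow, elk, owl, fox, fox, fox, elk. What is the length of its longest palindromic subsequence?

7

One longest palindromic subsequence is rat rat cat rat cat rat rat (positions 1,2,3,4,5,7,8); it reads the same forward and backward, and the interval DP gives dp[1][17] = 7.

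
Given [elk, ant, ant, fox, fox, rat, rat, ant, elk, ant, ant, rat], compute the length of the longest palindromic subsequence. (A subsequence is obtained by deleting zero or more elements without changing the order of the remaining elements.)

One longest palindromic subsequence is ant ant rat rat ant ant (positions 2,3,6,7,10,11); it reads the same forward and backward, and the interval DP gives dp[1][12] = 6.

6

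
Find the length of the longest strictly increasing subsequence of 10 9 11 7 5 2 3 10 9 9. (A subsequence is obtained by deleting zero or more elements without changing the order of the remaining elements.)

Let dp[i] be the longest increasing subsequence ending at position i. Then dp = [1, 1, 2, 1, 1, 1, 2, 3, 3, 3].
The maximum is 3; one witness is 2, 3, 10 at positions 6,7,8.

3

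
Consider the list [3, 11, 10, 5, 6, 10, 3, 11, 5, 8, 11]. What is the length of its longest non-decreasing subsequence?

Let dp[i] be the longest non-decreasing subsequence ending at position i. Then dp = [1, 2, 2, 2, 3, 4, 2, 5, 3, 4, 6].
The maximum is 6; one witness is 3, 5, 6, 10, 11, 11 at positions 1,4,5,6,8,11.

6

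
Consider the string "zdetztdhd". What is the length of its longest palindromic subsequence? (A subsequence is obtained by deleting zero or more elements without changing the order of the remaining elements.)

5

Using dp[i][j] = 2 + dp[i+1][j−1] if the ends match, else max(dp[i+1][j], dp[i][j−1]):
dp[1][9] = 5. A witness is dtztd at positions 2,4,5,6,9.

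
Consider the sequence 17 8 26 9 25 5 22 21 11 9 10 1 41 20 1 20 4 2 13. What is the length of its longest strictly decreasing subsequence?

Let dp[i] be the longest decreasing subsequence ending at position i. Then dp = [1, 2, 1, 2, 2, 3, 3, 4, 5, 6, 6, 7, 1, 5, 7, 5, 7, 8, 6].
The maximum is 8; one witness is 26, 25, 22, 21, 11, 9, 4, 2 at positions 3,5,7,8,9,10,17,18.

8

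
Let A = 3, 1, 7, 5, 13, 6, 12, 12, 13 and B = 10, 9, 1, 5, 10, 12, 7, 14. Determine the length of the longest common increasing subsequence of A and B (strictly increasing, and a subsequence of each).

3

For each value that appears in both, track the longest common increasing run ending there.
The best achievable length is 3; one witness is 1, 5, 12 (A-positions 2,4,7, B-positions 3,4,6).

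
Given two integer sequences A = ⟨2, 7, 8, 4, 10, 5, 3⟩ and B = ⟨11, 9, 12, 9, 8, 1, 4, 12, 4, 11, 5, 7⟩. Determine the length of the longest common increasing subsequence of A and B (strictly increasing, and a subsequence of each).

A longest common strictly increasing subsequence is 4, 5 (length 2); it appears in order in both A and B, and no longer such subsequence exists.

2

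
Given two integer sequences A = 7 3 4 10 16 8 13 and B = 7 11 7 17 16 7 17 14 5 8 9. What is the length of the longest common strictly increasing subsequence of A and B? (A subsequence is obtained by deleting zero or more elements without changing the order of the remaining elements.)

2

For each value that appears in both, track the longest common increasing run ending there.
The best achievable length is 2; one witness is 7, 16 (A-positions 1,5, B-positions 1,5).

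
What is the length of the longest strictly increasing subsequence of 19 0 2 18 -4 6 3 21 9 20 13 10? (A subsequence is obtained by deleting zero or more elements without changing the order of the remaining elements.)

One longest increasing subsequence is 0, 2, 6, 9, 20 (positions 2,3,6,9,10), of length 5; no longer one exists.

5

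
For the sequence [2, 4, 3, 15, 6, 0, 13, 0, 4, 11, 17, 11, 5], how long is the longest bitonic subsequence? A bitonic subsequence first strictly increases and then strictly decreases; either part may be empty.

Let inc[i] be the LIS ending at i and dec[i] the longest strictly decreasing subsequence starting at i. inc = [1, 2, 2, 3, 3, 1, 4, 1, 3, 4, 5, 4, 4], dec = [2, 3, 2, 4, 2, 1, 3, 1, 1, 2, 3, 2, 1].
max_i inc[i]+dec[i]−1 = 7, with one witness 2, 4, 6, 13, 17, 11, 5.

7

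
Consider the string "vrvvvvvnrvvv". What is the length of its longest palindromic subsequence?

9

Using dp[i][j] = 2 + dp[i+1][j−1] if the ends match, else max(dp[i+1][j], dp[i][j−1]):
dp[1][12] = 9. A witness is vvvvvvvvv at positions 1,3,4,5,6,7,10,11,12.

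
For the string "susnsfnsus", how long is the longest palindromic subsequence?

Using dp[i][j] = 2 + dp[i+1][j−1] if the ends match, else max(dp[i+1][j], dp[i][j−1]):
dp[1][10] = 9. A witness is susnfnsus at positions 1,2,3,4,6,7,8,9,10.

9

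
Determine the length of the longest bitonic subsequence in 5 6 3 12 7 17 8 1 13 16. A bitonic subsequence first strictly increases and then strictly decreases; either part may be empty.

Let inc[i] be the LIS ending at i and dec[i] the longest strictly decreasing subsequence starting at i. inc = [1, 2, 1, 3, 3, 4, 4, 1, 5, 6], dec = [3, 3, 2, 3, 2, 3, 2, 1, 1, 1].
max_i inc[i]+dec[i]−1 = 6, with one witness 5, 6, 12, 17, 8, 1.

6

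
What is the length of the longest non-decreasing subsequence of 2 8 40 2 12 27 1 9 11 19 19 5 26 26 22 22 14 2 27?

9

One longest non-decreasing subsequence is 2, 8, 9, 11, 19, 19, 26, 26, 27 (positions 1,2,8,9,10,11,13,14,19), of length 9; no longer one exists.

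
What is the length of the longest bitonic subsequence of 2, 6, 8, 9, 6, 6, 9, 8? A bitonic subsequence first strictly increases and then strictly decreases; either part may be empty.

One longest bitonic subsequence is 2, 6, 8, 9, 8 (positions 1,2,3,4,8): it rises to 9 then falls. Length 5 is optimal.

5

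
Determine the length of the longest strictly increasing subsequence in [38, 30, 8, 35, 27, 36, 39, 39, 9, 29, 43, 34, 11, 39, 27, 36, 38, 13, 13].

Scanning left to right, the best length ending at each element is: 38→1, 30→1, 8→1, 35→2, 27→2, 36→3, 39→4, 39→4, 9→2, 29→3, 43→5, 34→4, 11→3, 39→5, 27→4, 36→5, 38→6, 13→4, 13→4.
So the longest increasing subsequence has length 6, e.g. 8, 27, 29, 34, 36, 38.

6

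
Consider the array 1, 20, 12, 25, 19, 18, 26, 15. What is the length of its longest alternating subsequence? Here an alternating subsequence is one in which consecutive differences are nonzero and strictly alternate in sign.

A longest alternating subsequence is 1, 20, 12, 25, 19, 26, 15 (positions 1,2,3,4,5,7,8); its 6 consecutive differences strictly alternate in sign, and length 7 is optimal.

7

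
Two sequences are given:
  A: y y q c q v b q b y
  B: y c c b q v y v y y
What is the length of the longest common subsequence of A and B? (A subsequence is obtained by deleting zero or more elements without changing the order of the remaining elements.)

A longest common subsequence is ycqvy (length 5); the LCS DP confirms no longer common subsequence exists.

5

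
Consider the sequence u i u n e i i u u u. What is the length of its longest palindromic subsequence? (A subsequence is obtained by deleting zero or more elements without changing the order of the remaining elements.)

6

One longest palindromic subsequence is uuiiuu (positions 1,3,6,7,9,10); it reads the same forward and backward, and the interval DP gives dp[1][10] = 6.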